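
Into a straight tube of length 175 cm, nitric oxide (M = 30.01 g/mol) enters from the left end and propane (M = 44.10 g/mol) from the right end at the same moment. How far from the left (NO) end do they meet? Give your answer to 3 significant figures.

The fronts meet when d_NO + d_C₃H₈ = L with d_NO/d_C₃H₈ = √(M_C₃H₈/M_NO) (Graham's law). Here √(M_C₃H₈/M_NO) = √(44.10/30.01) = 1.212.
With d_NO + d_C₃H₈ = 175 cm, d_C₃H₈ = 175/(1 + 1.212) = 79.11 cm.
d_NO = 175 − 79.11 = 95.9 cm.

95.9 cm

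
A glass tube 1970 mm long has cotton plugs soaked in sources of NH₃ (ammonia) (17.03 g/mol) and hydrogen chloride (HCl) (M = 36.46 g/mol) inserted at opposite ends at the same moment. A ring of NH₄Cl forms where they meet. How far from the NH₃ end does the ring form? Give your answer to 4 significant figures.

1170 mm

In equal time, each gas travels a distance ∝ its rate ∝ 1/√M, so d_NH₃/d_HCl = √(M_HCl/M_NH₃) = √(36.46/17.03) = 1.463.
With d_NH₃ + d_HCl = 1970 mm, d_HCl = 1970/(1 + 1.463) = 799.8 mm.
d_NH₃ = 1970 − 799.8 = 1170 mm.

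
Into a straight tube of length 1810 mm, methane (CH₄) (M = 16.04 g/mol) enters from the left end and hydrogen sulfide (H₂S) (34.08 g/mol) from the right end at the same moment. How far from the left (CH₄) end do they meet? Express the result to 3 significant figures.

The fronts meet when d_CH₄ + d_H₂S = L with d_CH₄/d_H₂S = √(M_H₂S/M_CH₄) (Graham's law). Here √(M_H₂S/M_CH₄) = √(34.08/16.04) = 1.458.
With d_CH₄ + d_H₂S = 1810 mm, d_H₂S = 1810/(1 + 1.458) = 736.5 mm.
d_CH₄ = 1810 − 736.5 = 1070 mm.

1070 mm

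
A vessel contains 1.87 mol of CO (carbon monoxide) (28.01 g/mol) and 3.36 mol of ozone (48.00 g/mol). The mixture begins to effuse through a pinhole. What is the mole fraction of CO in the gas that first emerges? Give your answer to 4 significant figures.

0.4215

Effusion rate of each component ∝ n_i/√M_i (partial pressure × 1/√M).
x_CO(eff) = (n_CO/√M_CO) / (n_CO/√M_CO + n_O₃/√M_O₃)
= (1.87/√28.01) / (1.87/√28.01 + 3.36/√48.00) = 0.3533/(0.3533 + 0.4850) = 0.4215.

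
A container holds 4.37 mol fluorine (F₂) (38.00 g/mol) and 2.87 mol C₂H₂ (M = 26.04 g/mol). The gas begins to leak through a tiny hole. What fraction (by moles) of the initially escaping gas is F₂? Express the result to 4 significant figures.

0.5576

Rate_i ∝ x_i/√M_i (Graham's law weighted by mole fraction), so the effusate composition follows n_i/√M_i.
So x_F₂ in the escaping gas = (n_F₂/√M_F₂) / Σ(n_i/√M_i)
= (4.37/√38.00) / (4.37/√38.00 + 2.87/√26.04) = 0.7089/(0.7089 + 0.5624) = 0.5576.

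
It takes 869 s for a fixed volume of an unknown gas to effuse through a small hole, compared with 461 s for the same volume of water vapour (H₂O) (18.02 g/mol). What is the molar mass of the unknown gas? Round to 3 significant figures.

64.0 g/mol

By Graham's law, t_X/t_H₂O = √(M_X/M_H₂O).
869/461 = 1.885 = √(M_X/18.02)
M_X = 18.02 × 1.885² = 18.02 × 3.553 = 64.0 g/mol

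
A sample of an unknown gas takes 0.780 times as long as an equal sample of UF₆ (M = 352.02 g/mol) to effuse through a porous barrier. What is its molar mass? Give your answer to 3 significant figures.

Since effusion rate ∝ 1/√M, t_X/t_UF₆ = √(M_X/M_UF₆).
0.780 = √(M_X/352.02)
M_X = 352.02 × 0.780² = 352.02 × 0.6084 = 214 g/mol

214 g/mol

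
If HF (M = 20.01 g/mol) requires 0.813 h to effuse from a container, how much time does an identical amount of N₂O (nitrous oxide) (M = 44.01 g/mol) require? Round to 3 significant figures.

1.21 h

By Graham's law, t_N₂O/t_HF = √(M_N₂O/M_HF) = √(44.01/20.01) = √2.199 = 1.483.
So the time for N₂O is 0.813 × 1.483 = 1.21 h.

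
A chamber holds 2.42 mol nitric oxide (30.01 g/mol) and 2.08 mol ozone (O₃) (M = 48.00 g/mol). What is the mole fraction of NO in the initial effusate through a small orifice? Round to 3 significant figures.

Effusion rate of each component ∝ n_i/√M_i (partial pressure × 1/√M).
Mole fraction of NO in the effusate = (n_NO/√M_NO) / (n_NO/√M_NO + n_O₃/√M_O₃)
= (2.42/√30.01) / (2.42/√30.01 + 2.08/√48.00) = 0.4418/(0.4418 + 0.3002) = 0.595.

0.595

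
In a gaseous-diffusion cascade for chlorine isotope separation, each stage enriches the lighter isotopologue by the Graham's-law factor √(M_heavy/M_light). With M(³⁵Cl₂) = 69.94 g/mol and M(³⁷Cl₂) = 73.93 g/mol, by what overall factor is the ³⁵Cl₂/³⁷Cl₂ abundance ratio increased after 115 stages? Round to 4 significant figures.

24.29

Overall factor = α^115 with α = √(73.93/69.94), i.e. (73.93/69.94)^(115/2).
= 1.05705^(115/2) = 24.29.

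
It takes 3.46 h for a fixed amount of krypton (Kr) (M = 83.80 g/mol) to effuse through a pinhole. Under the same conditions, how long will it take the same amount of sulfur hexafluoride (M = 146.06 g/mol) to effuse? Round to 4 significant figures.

From Graham's law, t_SF₆/t_Kr = √(M_SF₆/M_Kr) = √(146.06/83.80) = √1.743 = 1.320.
So the time for SF₆ is 3.46 × 1.320 = 4.568 h.

4.568 h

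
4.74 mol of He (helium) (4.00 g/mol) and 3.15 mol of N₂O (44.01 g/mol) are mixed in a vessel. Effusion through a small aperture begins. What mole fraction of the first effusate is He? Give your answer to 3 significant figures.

0.833

Rate_i ∝ x_i/√M_i (Graham's law weighted by mole fraction), so the effusate composition follows n_i/√M_i.
x_He(eff) = (n_He/√M_He) / (n_He/√M_He + n_N₂O/√M_N₂O)
= (4.74/√4.00) / (4.74/√4.00 + 3.15/√44.01) = 2.370/(2.370 + 0.4748) = 0.833.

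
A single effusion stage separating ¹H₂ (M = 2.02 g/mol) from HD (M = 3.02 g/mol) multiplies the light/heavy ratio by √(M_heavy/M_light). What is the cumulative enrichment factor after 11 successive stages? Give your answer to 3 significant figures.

Overall factor = α^11 with α = √(3.02/2.02), i.e. (3.02/2.02)^(11/2).
= 1.49505^(11/2) = 9.13.

9.13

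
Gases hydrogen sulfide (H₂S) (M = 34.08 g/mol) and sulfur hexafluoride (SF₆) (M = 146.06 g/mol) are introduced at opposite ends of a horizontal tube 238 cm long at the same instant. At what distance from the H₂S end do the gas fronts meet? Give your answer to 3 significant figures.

In equal time, each gas travels a distance ∝ its rate ∝ 1/√M, so d_H₂S/d_SF₆ = √(M_SF₆/M_H₂S) = √(146.06/34.08) = 2.070.
With d_H₂S + d_SF₆ = 238 cm, d_SF₆ = 238/(1 + 2.070) = 77.52 cm.
d_H₂S = 238 − 77.52 = 160 cm.

160 cm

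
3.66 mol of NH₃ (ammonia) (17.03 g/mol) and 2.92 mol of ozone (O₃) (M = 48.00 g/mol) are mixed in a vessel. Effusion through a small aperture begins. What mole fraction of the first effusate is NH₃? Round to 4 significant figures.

Each component's effusion rate ∝ (its partial pressure)·(1/√M) ∝ n_i/√M_i.
x_NH₃(eff) = (n_NH₃/√M_NH₃) / (n_NH₃/√M_NH₃ + n_O₃/√M_O₃)
= (3.66/√17.03) / (3.66/√17.03 + 2.92/√48.00) = 0.8869/(0.8869 + 0.4215) = 0.6779.

0.6779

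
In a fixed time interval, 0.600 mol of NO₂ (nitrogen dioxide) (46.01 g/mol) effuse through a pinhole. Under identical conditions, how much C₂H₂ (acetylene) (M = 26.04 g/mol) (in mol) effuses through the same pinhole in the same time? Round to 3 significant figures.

Using Graham's law: rate_C₂H₂/rate_NO₂ = √(M_NO₂/M_C₂H₂) = √(46.01/26.04) = √1.767 = 1.329.
So the amount for C₂H₂ is 0.600 × 1.329 = 0.798 mol.

0.798 mol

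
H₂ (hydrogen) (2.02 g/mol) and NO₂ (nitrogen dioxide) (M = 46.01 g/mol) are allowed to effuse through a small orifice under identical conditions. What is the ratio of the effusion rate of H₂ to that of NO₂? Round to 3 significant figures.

Graham's law gives rate_H₂/rate_NO₂ = √(M_NO₂/M_H₂) = √(46.01/2.02) = √22.78 = 4.77.

4.77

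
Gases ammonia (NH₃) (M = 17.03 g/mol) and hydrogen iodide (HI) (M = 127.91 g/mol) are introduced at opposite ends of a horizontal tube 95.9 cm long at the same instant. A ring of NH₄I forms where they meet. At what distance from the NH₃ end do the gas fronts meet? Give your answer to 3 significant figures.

In equal time, each gas travels a distance ∝ its rate ∝ 1/√M, so d_NH₃/d_HI = √(M_HI/M_NH₃) = √(127.91/17.03) = 2.741.
With d_NH₃ + d_HI = 95.9 cm, d_HI = 95.9/(1 + 2.741) = 25.64 cm.
d_NH₃ = 95.9 − 25.64 = 70.3 cm.

70.3 cm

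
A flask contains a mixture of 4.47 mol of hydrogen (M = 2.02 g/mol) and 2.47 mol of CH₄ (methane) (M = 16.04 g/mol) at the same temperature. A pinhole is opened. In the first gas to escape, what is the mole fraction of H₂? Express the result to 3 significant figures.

0.836

Effusion rate of each component ∝ n_i/√M_i (partial pressure × 1/√M).
So x_H₂ in the escaping gas = (n_H₂/√M_H₂) / Σ(n_i/√M_i)
= (4.47/√2.02) / (4.47/√2.02 + 2.47/√16.04) = 3.145/(3.145 + 0.6167) = 0.836.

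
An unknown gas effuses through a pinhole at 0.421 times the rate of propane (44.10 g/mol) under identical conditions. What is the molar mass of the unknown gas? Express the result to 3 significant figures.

From Graham's law, rate_X/rate_C₃H₈ = √(M_C₃H₈/M_X).
0.421 = √(44.10/M_X)
M_X = 44.10 / 0.421² = 44.10 / 0.1772 = 249 g/mol

249 g/mol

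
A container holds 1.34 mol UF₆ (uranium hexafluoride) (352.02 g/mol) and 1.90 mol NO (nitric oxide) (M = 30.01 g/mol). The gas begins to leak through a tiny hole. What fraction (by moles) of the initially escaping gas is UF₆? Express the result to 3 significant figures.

Effusion rate of each component ∝ n_i/√M_i (partial pressure × 1/√M).
So x_UF₆ in the escaping gas = (n_UF₆/√M_UF₆) / Σ(n_i/√M_i)
= (1.34/√352.02) / (1.34/√352.02 + 1.90/√30.01) = 0.07142/(0.07142 + 0.3468) = 0.171.

0.171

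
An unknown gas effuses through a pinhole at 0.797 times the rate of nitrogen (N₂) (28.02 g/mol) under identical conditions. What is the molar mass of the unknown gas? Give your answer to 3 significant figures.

44.1 g/mol

By Graham's law, rate_X/rate_N₂ = √(M_N₂/M_X).
0.797 = √(28.02/M_X)
M_X = 28.02 / 0.797² = 28.02 / 0.6352 = 44.1 g/mol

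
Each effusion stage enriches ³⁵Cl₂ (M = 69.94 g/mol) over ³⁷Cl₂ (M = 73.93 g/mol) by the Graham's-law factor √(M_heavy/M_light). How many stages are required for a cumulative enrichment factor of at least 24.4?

With α = √(73.93/69.94) per stage, ln α = ½ ln(1.05705) = 0.02774.
Need α^N ≥ 24.4 ⇒ N ≥ ln(24.4) / ln α = 3.195 / 0.02774 = 115.16.
So at least 116 stages are needed.

116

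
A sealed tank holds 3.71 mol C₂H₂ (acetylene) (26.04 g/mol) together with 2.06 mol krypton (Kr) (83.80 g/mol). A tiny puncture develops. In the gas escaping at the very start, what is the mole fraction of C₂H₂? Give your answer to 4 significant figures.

0.7636

The effusion rate of species i is ∝ p_i/√M_i ∝ n_i/√M_i.
Mole fraction of C₂H₂ in the effusate = (n_C₂H₂/√M_C₂H₂) / (n_C₂H₂/√M_C₂H₂ + n_Kr/√M_Kr)
= (3.71/√26.04) / (3.71/√26.04 + 2.06/√83.80) = 0.7270/(0.7270 + 0.2250) = 0.7636.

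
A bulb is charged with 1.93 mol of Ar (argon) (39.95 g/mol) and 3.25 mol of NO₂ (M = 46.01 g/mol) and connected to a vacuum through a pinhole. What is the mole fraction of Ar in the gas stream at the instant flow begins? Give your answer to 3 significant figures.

0.389

The effusion rate of species i is ∝ p_i/√M_i ∝ n_i/√M_i.
So x_Ar in the escaping gas = (n_Ar/√M_Ar) / Σ(n_i/√M_i)
= (1.93/√39.95) / (1.93/√39.95 + 3.25/√46.01) = 0.3054/(0.3054 + 0.4791) = 0.389.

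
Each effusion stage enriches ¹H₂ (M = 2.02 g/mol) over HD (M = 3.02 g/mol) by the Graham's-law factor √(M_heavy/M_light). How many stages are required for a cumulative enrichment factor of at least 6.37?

Single-stage factor α = √(3.02/2.02), so ln α = ½ ln(1.49505) = 0.2011.
Need α^N ≥ 6.37 ⇒ N ≥ ln(6.37) / ln α = 1.852 / 0.2011 = 9.21.
Rounding up, N = 10 stages.

10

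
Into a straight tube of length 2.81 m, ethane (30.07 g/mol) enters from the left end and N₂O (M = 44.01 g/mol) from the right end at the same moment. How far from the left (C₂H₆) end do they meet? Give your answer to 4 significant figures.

Distances travelled in equal time are proportional to diffusion rates, so d_C₂H₆/d_N₂O = √(M_N₂O/M_C₂H₆) = √(44.01/30.07) = 1.210.
With d_C₂H₆ + d_N₂O = 2.81 m, d_N₂O = 2.81/(1 + 1.210) = 1.272 m.
d_C₂H₆ = 2.81 − 1.272 = 1.538 m.

1.538 m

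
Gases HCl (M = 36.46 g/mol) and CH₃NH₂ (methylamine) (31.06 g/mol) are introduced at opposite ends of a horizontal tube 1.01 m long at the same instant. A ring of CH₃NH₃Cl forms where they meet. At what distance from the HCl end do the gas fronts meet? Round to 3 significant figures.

The fronts meet when d_HCl + d_CH₃NH₂ = L with d_HCl/d_CH₃NH₂ = √(M_CH₃NH₂/M_HCl) (Graham's law). Here √(M_CH₃NH₂/M_HCl) = √(31.06/36.46) = 0.9230.
With d_HCl + d_CH₃NH₂ = 1.01 m, d_CH₃NH₂ = 1.01/(1 + 0.9230) = 0.5252 m.
d_HCl = 1.01 − 0.5252 = 0.485 m.

0.485 m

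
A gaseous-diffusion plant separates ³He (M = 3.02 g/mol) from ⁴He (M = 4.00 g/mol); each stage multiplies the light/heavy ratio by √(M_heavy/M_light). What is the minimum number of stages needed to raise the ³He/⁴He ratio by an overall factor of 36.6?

Single-stage factor α = √(4.00/3.02), so ln α = ½ ln(1.32450) = 0.1405.
Need α^N ≥ 36.6 ⇒ N ≥ ln(36.6) / ln α = 3.600 / 0.1405 = 25.62.
Minimum whole number of stages: N = 26.

26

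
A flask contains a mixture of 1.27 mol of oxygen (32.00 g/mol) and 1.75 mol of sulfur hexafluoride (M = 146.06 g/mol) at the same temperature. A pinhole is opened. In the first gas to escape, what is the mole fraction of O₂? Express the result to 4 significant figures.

0.6079

Effusion rate of each component ∝ n_i/√M_i (partial pressure × 1/√M).
x_O₂(eff) = (n_O₂/√M_O₂) / (n_O₂/√M_O₂ + n_SF₆/√M_SF₆)
= (1.27/√32.00) / (1.27/√32.00 + 1.75/√146.06) = 0.2245/(0.2245 + 0.1448) = 0.6079.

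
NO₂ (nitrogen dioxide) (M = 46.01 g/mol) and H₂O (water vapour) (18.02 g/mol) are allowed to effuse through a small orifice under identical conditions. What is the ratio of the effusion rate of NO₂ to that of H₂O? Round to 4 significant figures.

0.6258

Using Graham's law: rate_NO₂/rate_H₂O = √(M_H₂O/M_NO₂) = √(18.02/46.01) = √0.3917 = 0.6258.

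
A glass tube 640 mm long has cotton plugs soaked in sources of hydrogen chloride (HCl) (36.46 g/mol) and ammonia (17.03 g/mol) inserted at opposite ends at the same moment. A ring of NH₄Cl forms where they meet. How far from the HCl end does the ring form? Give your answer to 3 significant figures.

The fronts meet when d_HCl + d_NH₃ = L with d_HCl/d_NH₃ = √(M_NH₃/M_HCl) (Graham's law). Here √(M_NH₃/M_HCl) = √(17.03/36.46) = 0.6834.
With d_HCl + d_NH₃ = 640 mm, d_NH₃ = 640/(1 + 0.6834) = 380.2 mm.
d_HCl = 640 − 380.2 = 260 mm.

260 mm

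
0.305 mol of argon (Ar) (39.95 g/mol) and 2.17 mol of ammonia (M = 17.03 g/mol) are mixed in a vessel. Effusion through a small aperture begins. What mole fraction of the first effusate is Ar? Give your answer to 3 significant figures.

0.0841

Rate_i ∝ x_i/√M_i (Graham's law weighted by mole fraction), so the effusate composition follows n_i/√M_i.
x_Ar(eff) = (n_Ar/√M_Ar) / (n_Ar/√M_Ar + n_NH₃/√M_NH₃)
= (0.305/√39.95) / (0.305/√39.95 + 2.17/√17.03) = 0.04825/(0.04825 + 0.5258) = 0.0841.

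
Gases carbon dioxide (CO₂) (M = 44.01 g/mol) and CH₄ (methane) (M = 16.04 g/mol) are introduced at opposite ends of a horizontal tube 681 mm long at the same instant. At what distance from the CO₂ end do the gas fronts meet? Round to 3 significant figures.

The fronts meet when d_CO₂ + d_CH₄ = L with d_CO₂/d_CH₄ = √(M_CH₄/M_CO₂) (Graham's law). Here √(M_CH₄/M_CO₂) = √(16.04/44.01) = 0.6037.
With d_CO₂ + d_CH₄ = 681 mm, d_CH₄ = 681/(1 + 0.6037) = 424.6 mm.
d_CO₂ = 681 − 424.6 = 256 mm.

256 mm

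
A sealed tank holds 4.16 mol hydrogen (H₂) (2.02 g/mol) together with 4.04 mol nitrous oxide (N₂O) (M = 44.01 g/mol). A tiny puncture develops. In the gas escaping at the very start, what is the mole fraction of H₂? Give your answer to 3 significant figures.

The effusion rate of species i is ∝ p_i/√M_i ∝ n_i/√M_i.
x_H₂(eff) = (n_H₂/√M_H₂) / (n_H₂/√M_H₂ + n_N₂O/√M_N₂O)
= (4.16/√2.02) / (4.16/√2.02 + 4.04/√44.01) = 2.927/(2.927 + 0.6090) = 0.828.

0.828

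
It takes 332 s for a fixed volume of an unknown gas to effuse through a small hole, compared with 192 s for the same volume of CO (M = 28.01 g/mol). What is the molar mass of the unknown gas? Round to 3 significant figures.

83.8 g/mol

From Graham's law, t_X/t_CO = √(M_X/M_CO).
332/192 = 1.729 = √(M_X/28.01)
M_X = 28.01 × 1.729² = 28.01 × 2.990 = 83.8 g/mol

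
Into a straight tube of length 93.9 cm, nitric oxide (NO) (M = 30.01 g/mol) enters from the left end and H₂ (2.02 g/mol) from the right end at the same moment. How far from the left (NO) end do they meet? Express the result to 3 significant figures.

In equal time, each gas travels a distance ∝ its rate ∝ 1/√M, so d_NO/d_H₂ = √(M_H₂/M_NO) = √(2.02/30.01) = 0.2594.
With d_NO + d_H₂ = 93.9 cm, d_H₂ = 93.9/(1 + 0.2594) = 74.56 cm.
d_NO = 93.9 − 74.56 = 19.3 cm.

19.3 cm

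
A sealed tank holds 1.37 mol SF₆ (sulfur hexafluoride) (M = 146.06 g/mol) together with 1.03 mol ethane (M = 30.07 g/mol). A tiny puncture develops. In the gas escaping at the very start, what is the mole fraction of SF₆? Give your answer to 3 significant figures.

0.376

Rate_i ∝ x_i/√M_i (Graham's law weighted by mole fraction), so the effusate composition follows n_i/√M_i.
x_SF₆(eff) = (n_SF₆/√M_SF₆) / (n_SF₆/√M_SF₆ + n_C₂H₆/√M_C₂H₆)
= (1.37/√146.06) / (1.37/√146.06 + 1.03/√30.07) = 0.1134/(0.1134 + 0.1878) = 0.376.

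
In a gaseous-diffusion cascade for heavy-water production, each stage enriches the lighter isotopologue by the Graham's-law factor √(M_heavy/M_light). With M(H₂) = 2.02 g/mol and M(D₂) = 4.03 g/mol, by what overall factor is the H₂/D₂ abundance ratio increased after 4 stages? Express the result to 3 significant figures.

After 4 stages the ratio has grown by (√(4.03/2.02))^4 = (4.03/2.02)^(4/2).
= 1.99505^2 = 3.98.

3.98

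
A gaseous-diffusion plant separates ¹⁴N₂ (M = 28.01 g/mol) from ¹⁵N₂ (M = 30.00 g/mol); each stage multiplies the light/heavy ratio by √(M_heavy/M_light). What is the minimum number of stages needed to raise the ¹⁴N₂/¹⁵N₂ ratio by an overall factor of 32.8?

102

Single-stage factor α = √(30.00/28.01), so ln α = ½ ln(1.07105) = 0.03432.
Need α^N ≥ 32.8 ⇒ N ≥ ln(32.8) / ln α = 3.490 / 0.03432 = 101.71.
So at least 102 stages are needed.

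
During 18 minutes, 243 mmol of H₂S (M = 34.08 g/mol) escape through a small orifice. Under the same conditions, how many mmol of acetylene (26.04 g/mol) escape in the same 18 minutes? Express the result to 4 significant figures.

Using Graham's law: rate_C₂H₂/rate_H₂S = √(M_H₂S/M_C₂H₂) = √(34.08/26.04) = √1.309 = 1.144.
So the amount for C₂H₂ is 243 × 1.144 = 278.0 mmol.

278.0 mmol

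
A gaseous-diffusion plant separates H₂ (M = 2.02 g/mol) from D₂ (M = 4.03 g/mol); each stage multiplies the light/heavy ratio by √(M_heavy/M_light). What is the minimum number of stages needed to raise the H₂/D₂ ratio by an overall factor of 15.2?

8

Single-stage factor α = √(4.03/2.02), so ln α = ½ ln(1.99505) = 0.3453.
Need α^N ≥ 15.2 ⇒ N ≥ ln(15.2) / ln α = 2.721 / 0.3453 = 7.88.
So at least 8 stages are needed.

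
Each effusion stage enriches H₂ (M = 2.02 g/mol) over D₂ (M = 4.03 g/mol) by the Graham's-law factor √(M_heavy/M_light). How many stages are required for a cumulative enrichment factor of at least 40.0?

Per stage α = (4.03/2.02)^(1/2) = 1.99505^0.5, giving ln α = 0.3453.
Need α^N ≥ 40.0 ⇒ N ≥ ln(40.0) / ln α = 3.689 / 0.3453 = 10.68.
So at least 11 stages are needed.

11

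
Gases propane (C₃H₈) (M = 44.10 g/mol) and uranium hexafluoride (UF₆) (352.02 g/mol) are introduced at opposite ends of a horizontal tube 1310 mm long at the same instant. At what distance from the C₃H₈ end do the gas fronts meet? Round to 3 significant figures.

Graham's law gives d_C₃H₈/d_UF₆ = rate_C₃H₈/rate_UF₆ = √(M_UF₆/M_C₃H₈) = √(352.02/44.10) = 2.825.
With d_C₃H₈ + d_UF₆ = 1310 mm, d_UF₆ = 1310/(1 + 2.825) = 342.5 mm.
d_C₃H₈ = 1310 − 342.5 = 968 mm.

968 mm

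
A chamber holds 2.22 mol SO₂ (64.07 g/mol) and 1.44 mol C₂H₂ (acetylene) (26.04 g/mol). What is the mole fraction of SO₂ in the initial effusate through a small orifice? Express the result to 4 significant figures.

0.4957

Rate_i ∝ x_i/√M_i (Graham's law weighted by mole fraction), so the effusate composition follows n_i/√M_i.
So x_SO₂ in the escaping gas = (n_SO₂/√M_SO₂) / Σ(n_i/√M_i)
= (2.22/√64.07) / (2.22/√64.07 + 1.44/√26.04) = 0.2773/(0.2773 + 0.2822) = 0.4957.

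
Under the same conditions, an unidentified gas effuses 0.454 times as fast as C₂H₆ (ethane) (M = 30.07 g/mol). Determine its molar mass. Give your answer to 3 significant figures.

146 g/mol

Using Graham's law: rate_X/rate_C₂H₆ = √(M_C₂H₆/M_X).
0.454 = √(30.07/M_X)
M_X = 30.07 / 0.454² = 30.07 / 0.2061 = 146 g/mol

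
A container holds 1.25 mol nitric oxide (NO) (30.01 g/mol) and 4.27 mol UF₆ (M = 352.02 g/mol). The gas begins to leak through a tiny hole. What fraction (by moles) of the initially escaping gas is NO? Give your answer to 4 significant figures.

Effusion rate of each component ∝ n_i/√M_i (partial pressure × 1/√M).
Mole fraction of NO in the effusate = (n_NO/√M_NO) / (n_NO/√M_NO + n_UF₆/√M_UF₆)
= (1.25/√30.01) / (1.25/√30.01 + 4.27/√352.02) = 0.2282/(0.2282 + 0.2276) = 0.5007.

0.5007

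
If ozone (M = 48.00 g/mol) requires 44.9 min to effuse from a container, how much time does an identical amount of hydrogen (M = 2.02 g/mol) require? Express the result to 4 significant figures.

9.211 min

Graham's law gives t_H₂/t_O₃ = √(M_H₂/M_O₃) = √(2.02/48.00) = √0.04208 = 0.2051.
So the time for H₂ is 44.9 × 0.2051 = 9.211 min.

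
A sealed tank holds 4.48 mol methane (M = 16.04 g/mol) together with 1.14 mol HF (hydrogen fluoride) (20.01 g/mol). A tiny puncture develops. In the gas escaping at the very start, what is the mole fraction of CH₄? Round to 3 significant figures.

0.814

The effusion rate of species i is ∝ p_i/√M_i ∝ n_i/√M_i.
Mole fraction of CH₄ in the effusate = (n_CH₄/√M_CH₄) / (n_CH₄/√M_CH₄ + n_HF/√M_HF)
= (4.48/√16.04) / (4.48/√16.04 + 1.14/√20.01) = 1.119/(1.119 + 0.2548) = 0.814.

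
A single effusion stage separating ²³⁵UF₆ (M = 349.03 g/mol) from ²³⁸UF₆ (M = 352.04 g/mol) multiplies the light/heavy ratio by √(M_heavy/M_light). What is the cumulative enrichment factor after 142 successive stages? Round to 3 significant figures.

Each stage multiplies the ratio by α = √(352.04/349.03), so after 142 stages the overall factor is α^142 = (352.04/349.03)^(142/2).
= 1.00862^71 = 1.84.

1.84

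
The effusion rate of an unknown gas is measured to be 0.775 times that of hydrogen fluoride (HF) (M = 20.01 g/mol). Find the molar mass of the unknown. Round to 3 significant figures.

By Graham's law, rate_X/rate_HF = √(M_HF/M_X).
0.775 = √(20.01/M_X)
M_X = 20.01 / 0.775² = 20.01 / 0.6006 = 33.3 g/mol

33.3 g/mol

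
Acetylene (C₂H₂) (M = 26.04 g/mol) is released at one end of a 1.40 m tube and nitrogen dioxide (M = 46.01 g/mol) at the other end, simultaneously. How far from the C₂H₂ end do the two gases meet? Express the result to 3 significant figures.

Graham's law gives d_C₂H₂/d_NO₂ = rate_C₂H₂/rate_NO₂ = √(M_NO₂/M_C₂H₂) = √(46.01/26.04) = 1.329.
With d_C₂H₂ + d_NO₂ = 1.40 m, d_NO₂ = 1.40/(1 + 1.329) = 0.6011 m.
d_C₂H₂ = 1.40 − 0.6011 = 0.799 m.

0.799 m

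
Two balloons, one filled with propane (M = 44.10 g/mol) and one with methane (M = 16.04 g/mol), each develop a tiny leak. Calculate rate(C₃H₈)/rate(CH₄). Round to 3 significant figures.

0.603

Since effusion rate ∝ 1/√M, rate_C₃H₈/rate_CH₄ = √(M_CH₄/M_C₃H₈) = √(16.04/44.10) = √0.3637 = 0.603.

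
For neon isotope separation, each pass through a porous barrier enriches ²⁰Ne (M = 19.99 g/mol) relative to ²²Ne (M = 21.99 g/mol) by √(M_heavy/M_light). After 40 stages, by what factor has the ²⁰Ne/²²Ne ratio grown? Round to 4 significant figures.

6.734

Overall factor = α^40 with α = √(21.99/19.99), i.e. (21.99/19.99)^(40/2).
= 1.10005^20 = 6.734.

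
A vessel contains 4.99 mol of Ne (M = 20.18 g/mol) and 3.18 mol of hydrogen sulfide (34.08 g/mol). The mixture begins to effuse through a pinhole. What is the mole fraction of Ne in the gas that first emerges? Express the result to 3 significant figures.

0.671

The effusion rate of species i is ∝ p_i/√M_i ∝ n_i/√M_i.
So x_Ne in the escaping gas = (n_Ne/√M_Ne) / Σ(n_i/√M_i)
= (4.99/√20.18) / (4.99/√20.18 + 3.18/√34.08) = 1.111/(1.111 + 0.5447) = 0.671.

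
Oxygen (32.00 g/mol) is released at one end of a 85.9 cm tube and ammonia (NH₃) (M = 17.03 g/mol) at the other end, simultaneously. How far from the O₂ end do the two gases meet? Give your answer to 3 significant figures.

Distances travelled in equal time are proportional to diffusion rates, so d_O₂/d_NH₃ = √(M_NH₃/M_O₂) = √(17.03/32.00) = 0.7295.
With d_O₂ + d_NH₃ = 85.9 cm, d_NH₃ = 85.9/(1 + 0.7295) = 49.67 cm.
d_O₂ = 85.9 − 49.67 = 36.2 cm.

36.2 cm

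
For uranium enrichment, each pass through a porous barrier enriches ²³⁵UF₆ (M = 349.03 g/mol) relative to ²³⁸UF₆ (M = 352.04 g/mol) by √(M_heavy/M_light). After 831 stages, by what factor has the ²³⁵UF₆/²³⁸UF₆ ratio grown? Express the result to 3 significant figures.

The single-stage factor is √(M_heavy/M_light), so 831 stages give [√(352.04/349.03)]^831 = (352.04/349.03)^(831/2).
= 1.00862^(831/2) = 35.4.

35.4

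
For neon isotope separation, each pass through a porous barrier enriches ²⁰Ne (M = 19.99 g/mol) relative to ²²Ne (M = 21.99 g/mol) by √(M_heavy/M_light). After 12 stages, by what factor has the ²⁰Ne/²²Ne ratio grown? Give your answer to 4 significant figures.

1.772

The single-stage factor is √(M_heavy/M_light), so 12 stages give [√(21.99/19.99)]^12 = (21.99/19.99)^(12/2).
= 1.10005^6 = 1.772.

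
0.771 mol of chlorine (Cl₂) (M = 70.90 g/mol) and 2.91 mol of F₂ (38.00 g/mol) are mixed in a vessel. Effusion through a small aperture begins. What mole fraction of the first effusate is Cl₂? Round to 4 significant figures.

0.1625

The effusion rate of species i is ∝ p_i/√M_i ∝ n_i/√M_i.
So x_Cl₂ in the escaping gas = (n_Cl₂/√M_Cl₂) / Σ(n_i/√M_i)
= (0.771/√70.90) / (0.771/√70.90 + 2.91/√38.00) = 0.09157/(0.09157 + 0.4721) = 0.1625.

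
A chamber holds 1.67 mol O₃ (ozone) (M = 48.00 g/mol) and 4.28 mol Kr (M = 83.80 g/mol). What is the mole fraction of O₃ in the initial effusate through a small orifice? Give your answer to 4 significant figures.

Effusion rate of each component ∝ n_i/√M_i (partial pressure × 1/√M).
x_O₃(eff) = (n_O₃/√M_O₃) / (n_O₃/√M_O₃ + n_Kr/√M_Kr)
= (1.67/√48.00) / (1.67/√48.00 + 4.28/√83.80) = 0.2410/(0.2410 + 0.4675) = 0.3402.

0.3402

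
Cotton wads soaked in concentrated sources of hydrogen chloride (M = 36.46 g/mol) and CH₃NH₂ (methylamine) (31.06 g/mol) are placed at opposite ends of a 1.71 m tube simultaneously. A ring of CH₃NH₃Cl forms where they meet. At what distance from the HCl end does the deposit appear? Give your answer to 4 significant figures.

0.8208 m

Graham's law gives d_HCl/d_CH₃NH₂ = rate_HCl/rate_CH₃NH₂ = √(M_CH₃NH₂/M_HCl) = √(31.06/36.46) = 0.9230.
With d_HCl + d_CH₃NH₂ = 1.71 m, d_CH₃NH₂ = 1.71/(1 + 0.9230) = 0.8892 m.
d_HCl = 1.71 − 0.8892 = 0.8208 m.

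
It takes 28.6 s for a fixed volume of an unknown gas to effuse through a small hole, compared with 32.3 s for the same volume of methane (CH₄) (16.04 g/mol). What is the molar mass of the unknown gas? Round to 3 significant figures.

Since effusion rate ∝ 1/√M, t_X/t_CH₄ = √(M_X/M_CH₄).
28.6/32.3 = 0.8854 = √(M_X/16.04)
M_X = 16.04 × 0.8854² = 16.04 × 0.7840 = 12.6 g/mol

12.6 g/mol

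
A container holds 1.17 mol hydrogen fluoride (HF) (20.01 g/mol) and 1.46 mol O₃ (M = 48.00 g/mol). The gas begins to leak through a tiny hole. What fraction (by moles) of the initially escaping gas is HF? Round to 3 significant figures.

0.554

Effusion rate of each component ∝ n_i/√M_i (partial pressure × 1/√M).
So x_HF in the escaping gas = (n_HF/√M_HF) / Σ(n_i/√M_i)
= (1.17/√20.01) / (1.17/√20.01 + 1.46/√48.00) = 0.2616/(0.2616 + 0.2107) = 0.554.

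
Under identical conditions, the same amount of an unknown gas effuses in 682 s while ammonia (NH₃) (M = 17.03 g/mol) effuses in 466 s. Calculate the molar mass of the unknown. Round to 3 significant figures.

36.5 g/mol

Using Graham's law: t_X/t_NH₃ = √(M_X/M_NH₃).
682/466 = 1.464 = √(M_X/17.03)
M_X = 17.03 × 1.464² = 17.03 × 2.142 = 36.5 g/mol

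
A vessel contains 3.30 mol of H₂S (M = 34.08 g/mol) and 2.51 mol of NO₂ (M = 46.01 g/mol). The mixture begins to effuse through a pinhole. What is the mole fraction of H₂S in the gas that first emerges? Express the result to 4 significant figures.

0.6044

Rate_i ∝ x_i/√M_i (Graham's law weighted by mole fraction), so the effusate composition follows n_i/√M_i.
So x_H₂S in the escaping gas = (n_H₂S/√M_H₂S) / Σ(n_i/√M_i)
= (3.30/√34.08) / (3.30/√34.08 + 2.51/√46.01) = 0.5653/(0.5653 + 0.3700) = 0.6044.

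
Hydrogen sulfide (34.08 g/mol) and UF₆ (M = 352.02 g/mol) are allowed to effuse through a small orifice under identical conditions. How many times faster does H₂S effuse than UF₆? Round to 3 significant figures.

3.21

Graham's law gives rate_H₂S/rate_UF₆ = √(M_UF₆/M_H₂S) = √(352.02/34.08) = √10.33 = 3.21.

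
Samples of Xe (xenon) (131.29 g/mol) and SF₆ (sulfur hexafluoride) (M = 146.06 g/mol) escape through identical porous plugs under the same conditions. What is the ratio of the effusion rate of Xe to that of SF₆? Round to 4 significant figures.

By Graham's law, rate_Xe/rate_SF₆ = √(M_SF₆/M_Xe) = √(146.06/131.29) = √1.112 = 1.055.

1.055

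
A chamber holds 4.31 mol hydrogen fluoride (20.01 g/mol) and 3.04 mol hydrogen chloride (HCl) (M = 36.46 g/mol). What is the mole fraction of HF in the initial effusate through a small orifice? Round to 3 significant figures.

Each component's effusion rate ∝ (its partial pressure)·(1/√M) ∝ n_i/√M_i.
Mole fraction of HF in the effusate = (n_HF/√M_HF) / (n_HF/√M_HF + n_HCl/√M_HCl)
= (4.31/√20.01) / (4.31/√20.01 + 3.04/√36.46) = 0.9635/(0.9635 + 0.5035) = 0.657.

0.657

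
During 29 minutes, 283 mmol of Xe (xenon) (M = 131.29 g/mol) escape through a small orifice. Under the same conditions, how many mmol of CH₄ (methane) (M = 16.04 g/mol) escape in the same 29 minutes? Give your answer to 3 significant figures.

810 mmol

Using Graham's law: rate_CH₄/rate_Xe = √(M_Xe/M_CH₄) = √(131.29/16.04) = √8.185 = 2.861.
So the amount for CH₄ is 283 × 2.861 = 810 mmol.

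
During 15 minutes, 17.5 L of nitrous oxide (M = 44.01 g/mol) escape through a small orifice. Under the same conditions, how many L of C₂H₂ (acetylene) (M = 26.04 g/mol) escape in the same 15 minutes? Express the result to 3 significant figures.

22.8 L

Since effusion rate ∝ 1/√M, rate_C₂H₂/rate_N₂O = √(M_N₂O/M_C₂H₂) = √(44.01/26.04) = √1.690 = 1.300.
So the volume for C₂H₂ is 17.5 × 1.300 = 22.8 L.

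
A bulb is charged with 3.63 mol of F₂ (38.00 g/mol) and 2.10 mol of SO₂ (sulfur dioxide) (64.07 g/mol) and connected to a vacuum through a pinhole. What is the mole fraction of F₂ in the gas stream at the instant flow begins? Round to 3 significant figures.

0.692

Effusion rate of each component ∝ n_i/√M_i (partial pressure × 1/√M).
x_F₂(eff) = (n_F₂/√M_F₂) / (n_F₂/√M_F₂ + n_SO₂/√M_SO₂)
= (3.63/√38.00) / (3.63/√38.00 + 2.10/√64.07) = 0.5889/(0.5889 + 0.2624) = 0.692.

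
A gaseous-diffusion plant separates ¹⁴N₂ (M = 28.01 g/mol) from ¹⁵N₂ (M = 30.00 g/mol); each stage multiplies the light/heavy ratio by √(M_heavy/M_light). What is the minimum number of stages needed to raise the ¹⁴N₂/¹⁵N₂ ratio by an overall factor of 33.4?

103

Per stage α = (30.00/28.01)^(1/2) = 1.07105^0.5, giving ln α = 0.03432.
Need α^N ≥ 33.4 ⇒ N ≥ ln(33.4) / ln α = 3.509 / 0.03432 = 102.24.
So at least 103 stages are needed.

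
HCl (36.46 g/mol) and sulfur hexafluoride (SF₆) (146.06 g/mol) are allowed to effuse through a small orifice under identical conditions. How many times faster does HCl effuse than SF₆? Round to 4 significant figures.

2.002

By Graham's law, rate_HCl/rate_SF₆ = √(M_SF₆/M_HCl) = √(146.06/36.46) = √4.006 = 2.002.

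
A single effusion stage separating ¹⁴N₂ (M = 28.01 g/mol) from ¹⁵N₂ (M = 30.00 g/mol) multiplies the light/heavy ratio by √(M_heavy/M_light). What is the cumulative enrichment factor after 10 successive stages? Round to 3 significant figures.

1.41

Each stage multiplies the ratio by α = √(30.00/28.01), so after 10 stages the overall factor is α^10 = (30.00/28.01)^(10/2).
= 1.07105^5 = 1.41.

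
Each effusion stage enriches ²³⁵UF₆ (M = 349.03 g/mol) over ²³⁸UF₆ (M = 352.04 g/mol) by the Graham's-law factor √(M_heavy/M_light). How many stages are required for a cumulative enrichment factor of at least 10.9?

With α = √(352.04/349.03) per stage, ln α = ½ ln(1.00862) = 0.004293.
Need α^N ≥ 10.9 ⇒ N ≥ ln(10.9) / ln α = 2.389 / 0.004293 = 556.37.
Rounding up, N = 557 stages.

557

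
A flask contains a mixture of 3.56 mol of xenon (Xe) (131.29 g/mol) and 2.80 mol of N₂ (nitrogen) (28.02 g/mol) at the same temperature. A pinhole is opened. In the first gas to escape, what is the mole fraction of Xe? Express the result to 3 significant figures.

Rate_i ∝ x_i/√M_i (Graham's law weighted by mole fraction), so the effusate composition follows n_i/√M_i.
Mole fraction of Xe in the effusate = (n_Xe/√M_Xe) / (n_Xe/√M_Xe + n_N₂/√M_N₂)
= (3.56/√131.29) / (3.56/√131.29 + 2.80/√28.02) = 0.3107/(0.3107 + 0.5290) = 0.370.

0.370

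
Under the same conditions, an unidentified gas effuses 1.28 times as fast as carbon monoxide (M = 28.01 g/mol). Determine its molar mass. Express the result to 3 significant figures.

17.1 g/mol

Graham's law gives rate_X/rate_CO = √(M_CO/M_X).
1.28 = √(28.01/M_X)
M_X = 28.01 / 1.28² = 28.01 / 1.638 = 17.1 g/mol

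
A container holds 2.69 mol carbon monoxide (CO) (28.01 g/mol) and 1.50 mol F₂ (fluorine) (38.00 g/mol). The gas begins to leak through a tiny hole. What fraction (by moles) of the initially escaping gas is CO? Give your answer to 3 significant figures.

Rate_i ∝ x_i/√M_i (Graham's law weighted by mole fraction), so the effusate composition follows n_i/√M_i.
x_CO(eff) = (n_CO/√M_CO) / (n_CO/√M_CO + n_F₂/√M_F₂)
= (2.69/√28.01) / (2.69/√28.01 + 1.50/√38.00) = 0.5083/(0.5083 + 0.2433) = 0.676.

0.676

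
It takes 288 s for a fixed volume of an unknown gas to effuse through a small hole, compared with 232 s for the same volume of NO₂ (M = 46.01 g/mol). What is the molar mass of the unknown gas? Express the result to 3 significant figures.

70.9 g/mol

Since effusion rate ∝ 1/√M, t_X/t_NO₂ = √(M_X/M_NO₂).
288/232 = 1.241 = √(M_X/46.01)
M_X = 46.01 × 1.241² = 46.01 × 1.541 = 70.9 g/mol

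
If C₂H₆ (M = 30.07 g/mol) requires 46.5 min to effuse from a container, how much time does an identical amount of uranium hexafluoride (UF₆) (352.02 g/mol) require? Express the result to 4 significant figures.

By Graham's law, t_UF₆/t_C₂H₆ = √(M_UF₆/M_C₂H₆) = √(352.02/30.07) = √11.71 = 3.422.
So the time for UF₆ is 46.5 × 3.422 = 159.1 min.

159.1 min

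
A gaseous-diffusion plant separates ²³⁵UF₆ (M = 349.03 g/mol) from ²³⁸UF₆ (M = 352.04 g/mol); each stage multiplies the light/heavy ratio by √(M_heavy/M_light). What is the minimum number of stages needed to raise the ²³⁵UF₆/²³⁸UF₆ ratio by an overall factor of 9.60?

Per stage α = (352.04/349.03)^(1/2) = 1.00862^0.5, giving ln α = 0.004293.
Need α^N ≥ 9.60 ⇒ N ≥ ln(9.60) / ln α = 2.262 / 0.004293 = 526.79.
Minimum whole number of stages: N = 527.

527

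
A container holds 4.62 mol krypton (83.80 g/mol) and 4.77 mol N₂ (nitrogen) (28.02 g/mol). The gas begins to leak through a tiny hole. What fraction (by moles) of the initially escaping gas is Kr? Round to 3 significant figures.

0.359

Effusion rate of each component ∝ n_i/√M_i (partial pressure × 1/√M).
Mole fraction of Kr in the effusate = (n_Kr/√M_Kr) / (n_Kr/√M_Kr + n_N₂/√M_N₂)
= (4.62/√83.80) / (4.62/√83.80 + 4.77/√28.02) = 0.5047/(0.5047 + 0.9011) = 0.359.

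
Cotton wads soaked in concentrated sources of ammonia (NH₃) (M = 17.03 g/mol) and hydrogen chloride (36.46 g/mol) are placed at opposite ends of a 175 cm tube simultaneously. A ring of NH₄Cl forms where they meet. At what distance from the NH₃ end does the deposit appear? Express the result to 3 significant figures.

Graham's law gives d_NH₃/d_HCl = rate_NH₃/rate_HCl = √(M_HCl/M_NH₃) = √(36.46/17.03) = 1.463.
With d_NH₃ + d_HCl = 175 cm, d_HCl = 175/(1 + 1.463) = 71.05 cm.
d_NH₃ = 175 − 71.05 = 104 cm.

104 cm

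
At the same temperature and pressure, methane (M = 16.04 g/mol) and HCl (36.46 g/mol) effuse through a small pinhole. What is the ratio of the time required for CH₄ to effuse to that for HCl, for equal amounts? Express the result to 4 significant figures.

0.6633

From Graham's law, t_CH₄/t_HCl = √(M_CH₄/M_HCl) = √(16.04/36.46) = √0.4399 = 0.6633.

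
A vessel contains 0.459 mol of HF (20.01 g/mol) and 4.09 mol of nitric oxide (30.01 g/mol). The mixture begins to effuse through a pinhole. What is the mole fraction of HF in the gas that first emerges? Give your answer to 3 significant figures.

0.121

Rate_i ∝ x_i/√M_i (Graham's law weighted by mole fraction), so the effusate composition follows n_i/√M_i.
So x_HF in the escaping gas = (n_HF/√M_HF) / Σ(n_i/√M_i)
= (0.459/√20.01) / (0.459/√20.01 + 4.09/√30.01) = 0.1026/(0.1026 + 0.7466) = 0.121.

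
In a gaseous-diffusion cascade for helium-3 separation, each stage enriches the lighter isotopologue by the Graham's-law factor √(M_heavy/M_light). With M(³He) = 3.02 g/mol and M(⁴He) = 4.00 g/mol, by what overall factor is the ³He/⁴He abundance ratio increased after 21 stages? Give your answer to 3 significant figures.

The single-stage factor is √(M_heavy/M_light), so 21 stages give [√(4.00/3.02)]^21 = (4.00/3.02)^(21/2).
= 1.32450^(21/2) = 19.1.

19.1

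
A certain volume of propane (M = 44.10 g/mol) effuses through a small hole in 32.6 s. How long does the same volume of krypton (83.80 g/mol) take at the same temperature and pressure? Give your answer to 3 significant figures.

44.9 s

Since effusion rate ∝ 1/√M, t_Kr/t_C₃H₈ = √(M_Kr/M_C₃H₈) = √(83.80/44.10) = √1.900 = 1.378.
So the time for Kr is 32.6 × 1.378 = 44.9 s.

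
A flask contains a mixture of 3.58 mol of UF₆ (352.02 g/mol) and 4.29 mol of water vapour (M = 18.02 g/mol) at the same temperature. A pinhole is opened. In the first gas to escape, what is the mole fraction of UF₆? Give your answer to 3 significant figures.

Rate_i ∝ x_i/√M_i (Graham's law weighted by mole fraction), so the effusate composition follows n_i/√M_i.
x_UF₆(eff) = (n_UF₆/√M_UF₆) / (n_UF₆/√M_UF₆ + n_H₂O/√M_H₂O)
= (3.58/√352.02) / (3.58/√352.02 + 4.29/√18.02) = 0.1908/(0.1908 + 1.011) = 0.159.

0.159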